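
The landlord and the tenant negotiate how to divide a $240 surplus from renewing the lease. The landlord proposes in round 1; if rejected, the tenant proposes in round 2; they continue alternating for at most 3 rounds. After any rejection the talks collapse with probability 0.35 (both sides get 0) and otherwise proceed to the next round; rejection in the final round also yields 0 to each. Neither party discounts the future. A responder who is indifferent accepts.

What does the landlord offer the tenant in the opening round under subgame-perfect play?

Round 3 (the landlord proposes): the tenant will accept anything ≥ 0, so the landlord offers 0 and keeps 240.
Round 2 (the tenant proposes): rejecting gives the landlord an expected 0.65 × 240 = 156, so the tenant offers 156, keeping 84.
Round 1 (the landlord proposes): rejecting gives the tenant an expected 0.65 × 84 = 54.6; the landlord offers that and keeps 185.4.

54.6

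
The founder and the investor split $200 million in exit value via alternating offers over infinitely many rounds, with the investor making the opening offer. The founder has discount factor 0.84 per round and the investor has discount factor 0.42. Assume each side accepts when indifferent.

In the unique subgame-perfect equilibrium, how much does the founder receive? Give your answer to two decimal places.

Let x be the investor's share when the investor proposes and y be the founder's share when the founder proposes.
The founder accepts iff offered ≥ 0.84·y, so x = 200 − 0.84y. Symmetrically y = 200 − 0.42x.
Substituting: x = 200 − 0.84(200 − 0.42x), giving x(1 − 0.42·0.84) = 200(1 − 0.84).
So x = 200 × 0.16 / 0.6472 ≈ 49.4438, and the founder receives 200 − x ≈ 150.5562.

150.56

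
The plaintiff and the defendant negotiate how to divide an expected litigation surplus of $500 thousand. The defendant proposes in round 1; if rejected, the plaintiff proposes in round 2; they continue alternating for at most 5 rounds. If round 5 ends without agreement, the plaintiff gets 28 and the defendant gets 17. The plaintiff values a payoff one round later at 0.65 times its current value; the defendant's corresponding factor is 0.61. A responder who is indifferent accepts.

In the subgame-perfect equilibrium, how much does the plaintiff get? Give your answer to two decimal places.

181.41

By backward induction:
Round 5 (the defendant proposes): the plaintiff gets 28 if talks fail, so the defendant offers 28 and keeps 472.
Round 4 (the plaintiff proposes): the defendant can get 472 next round, worth 0.61 × 472 = 287.92 now. The plaintiff offers 287.92 and keeps 500 − 287.92 = 212.08.
Round 3 (the defendant proposes): the plaintiff can get 212.08 next round, worth 0.65 × 212.08 = 137.852 now, so the defendant offers 137.852, keeping 362.148.
Round 2 (the plaintiff proposes): the defendant can get 362.148 next round, worth 0.61 × 362.148 = 220.91028 now. The plaintiff offers 220.91028 and keeps 500 − 220.91028 = 279.08972.
Round 1 (the defendant proposes): the plaintiff can get 279.08972 next round, worth 0.65 × 279.08972 = 181.408318 now. The defendant offers 181.408318 and keeps 500 − 181.408318 = 318.591682.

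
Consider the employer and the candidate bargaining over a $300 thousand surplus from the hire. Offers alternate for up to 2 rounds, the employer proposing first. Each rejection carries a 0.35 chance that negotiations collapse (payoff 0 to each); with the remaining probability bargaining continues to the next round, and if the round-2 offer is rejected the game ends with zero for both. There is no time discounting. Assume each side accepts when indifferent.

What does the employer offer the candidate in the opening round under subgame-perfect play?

Round 2 (the candidate proposes): rejection yields 0 for the employer; the candidate offers 0 and keeps 300.
Round 1 (the employer proposes): rejecting gives the candidate an expected 0.65 × 300 = 195, so the employer offers 195, keeping 105.

195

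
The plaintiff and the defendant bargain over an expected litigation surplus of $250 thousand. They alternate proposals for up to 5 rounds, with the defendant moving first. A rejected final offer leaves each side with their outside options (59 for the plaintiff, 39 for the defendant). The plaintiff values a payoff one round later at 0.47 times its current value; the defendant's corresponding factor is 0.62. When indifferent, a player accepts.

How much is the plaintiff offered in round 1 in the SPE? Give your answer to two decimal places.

62.67

Round 5 (the defendant proposes): the plaintiff gets 59 if talks fail, so the defendant offers 59 and keeps 191.
Round 4 (the plaintiff proposes): the defendant can get 191 next round, worth 0.62 × 191 = 118.42 now. The plaintiff offers 118.42 and keeps 250 − 118.42 = 131.58.
Round 3 (the defendant proposes): the plaintiff can get 131.58 next round, worth 0.47 × 131.58 = 61.8426 now. The defendant offers 61.8426 and keeps 250 − 61.8426 = 188.1574.
Round 2 (the plaintiff proposes): the defendant can get 188.1574 next round, worth 0.62 × 188.1574 = 116.657588 now, so the plaintiff offers 116.657588, keeping 133.342412.
Round 1 (the defendant proposes): the plaintiff can get 133.342412 next round, worth 0.47 × 133.342412 = 62.67093364 now, so the defendant offers 62.67093364, keeping 187.32906636.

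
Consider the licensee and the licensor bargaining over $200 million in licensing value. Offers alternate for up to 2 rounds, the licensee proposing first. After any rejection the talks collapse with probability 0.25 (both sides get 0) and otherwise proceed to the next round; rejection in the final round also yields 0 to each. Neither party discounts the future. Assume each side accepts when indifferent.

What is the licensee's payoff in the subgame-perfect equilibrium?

Round 2 (the licensor proposes): the licensee will accept anything ≥ 0, so the licensor offers 0 and keeps 200.
Round 1 (the licensee proposes): rejecting gives the licensor an expected 0.75 × 200 = 150; the licensee offers that and keeps 50.

50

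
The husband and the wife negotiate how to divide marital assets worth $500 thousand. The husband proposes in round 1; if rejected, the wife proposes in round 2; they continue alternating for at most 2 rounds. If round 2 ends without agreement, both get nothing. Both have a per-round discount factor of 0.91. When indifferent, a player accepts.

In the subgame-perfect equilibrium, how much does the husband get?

45

Solve by backward induction from round 2.
Round 2 (the wife proposes): the husband will accept anything ≥ 0, so the wife offers 0 and keeps 500.
Round 1 (the husband proposes): the wife can get 500 next round, worth 0.91 × 500 = 455 now, so the husband offers 455, keeping 45.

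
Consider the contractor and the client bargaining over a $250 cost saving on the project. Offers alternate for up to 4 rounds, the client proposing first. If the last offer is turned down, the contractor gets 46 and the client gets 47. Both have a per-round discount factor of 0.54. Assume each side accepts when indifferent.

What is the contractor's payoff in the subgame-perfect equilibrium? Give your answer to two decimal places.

Round 4 (the contractor proposes): the client gets 47 if talks fail, so the contractor offers 47 and keeps 203.
Round 3 (the client proposes): the contractor can get 203 next round, worth 0.54 × 203 = 109.62 now; the client offers that and keeps 140.38.
Round 2 (the contractor proposes): the client can get 140.38 next round, worth 0.54 × 140.38 = 75.8052 now. The contractor offers 75.8052 and keeps 250 − 75.8052 = 174.1948.
Round 1 (the client proposes): the contractor can get 174.1948 next round, worth 0.54 × 174.1948 = 94.065192 now. The client offers 94.065192 and keeps 250 − 94.065192 = 155.934808.

94.07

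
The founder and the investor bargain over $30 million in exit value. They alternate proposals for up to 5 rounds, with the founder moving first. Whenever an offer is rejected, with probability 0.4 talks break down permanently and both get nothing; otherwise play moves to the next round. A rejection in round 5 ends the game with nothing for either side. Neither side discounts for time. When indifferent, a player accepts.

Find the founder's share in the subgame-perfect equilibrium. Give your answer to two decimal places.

20.21

Round 5 (the founder proposes): rejection yields 0 for the investor; the founder offers 0 and keeps 30.
Round 4 (the investor proposes): rejecting gives the founder an expected 0.6 × 30 = 18, so the investor offers 18, keeping 12.
Round 3 (the founder proposes): rejecting gives the investor an expected 0.6 × 12 = 7.2; the founder offers that and keeps 22.8.
Round 2 (the investor proposes): rejecting gives the founder an expected 0.6 × 22.8 = 13.68; the investor offers that and keeps 16.32.
Round 1 (the founder proposes): rejecting gives the investor an expected 0.6 × 16.32 = 9.792. The founder offers 9.792 and keeps 30 − 9.792 = 20.208.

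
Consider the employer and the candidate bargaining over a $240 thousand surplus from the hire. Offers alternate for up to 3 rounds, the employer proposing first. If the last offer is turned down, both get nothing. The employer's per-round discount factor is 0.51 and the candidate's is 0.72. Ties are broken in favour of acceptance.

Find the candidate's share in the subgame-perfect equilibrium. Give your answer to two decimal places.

Round 3 (the employer proposes): the candidate will accept anything ≥ 0, so the employer offers 0 and keeps 240.
Round 2 (the candidate proposes): the employer can get 240 next round, worth 0.51 × 240 = 122.4 now; the candidate offers that and keeps 117.6.
Round 1 (the employer proposes): the candidate can get 117.6 next round, worth 0.72 × 117.6 = 84.672 now, so the employer offers 84.672, keeping 155.328.

84.67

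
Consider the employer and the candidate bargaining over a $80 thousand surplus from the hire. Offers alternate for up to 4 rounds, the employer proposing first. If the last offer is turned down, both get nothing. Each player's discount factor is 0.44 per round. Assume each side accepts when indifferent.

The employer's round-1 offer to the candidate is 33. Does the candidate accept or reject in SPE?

Accept

Round 4 (the candidate proposes): rejection yields 0 for the employer; the candidate offers 0 and keeps 80.
Round 3 (the employer proposes): the candidate can get 80 next round, worth 0.44 × 80 = 35.2 now, so the employer offers 35.2, keeping 44.8.
Round 2 (the candidate proposes): the employer can get 44.8 next round, worth 0.44 × 44.8 = 19.712 now. The candidate offers 19.712 and keeps 80 − 19.712 = 60.288.
So by rejecting in round 1, the candidate gets 60.288 next round, worth 0.44 × 60.288 = 26.52672 now.
Offer 33 ≥ 26.52672, so the candidate accepts.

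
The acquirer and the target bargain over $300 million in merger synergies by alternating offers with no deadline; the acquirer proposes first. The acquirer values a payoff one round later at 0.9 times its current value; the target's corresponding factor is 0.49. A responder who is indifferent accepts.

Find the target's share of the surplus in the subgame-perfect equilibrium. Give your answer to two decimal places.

In a stationary SPE each proposer offers the other exactly their discounted continuation value.
If the acquirer keeps x when proposing and the target keeps y when proposing, then x = 300 − 0.49y and y = 300 − 0.9x.
Solving: x = 300(1 − 0.49) / (1 − 0.9·0.49) = 153 / 0.559 ≈ 273.7030.
The target gets 300 − 273.7030 ≈ 26.2970.

26.30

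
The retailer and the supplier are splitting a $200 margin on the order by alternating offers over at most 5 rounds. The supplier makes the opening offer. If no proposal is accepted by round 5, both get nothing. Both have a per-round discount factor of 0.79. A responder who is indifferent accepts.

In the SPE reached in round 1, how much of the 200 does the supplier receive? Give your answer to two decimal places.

Solve by backward induction from round 5.
Round 5 (the supplier proposes): rejection yields 0 for the retailer; the supplier offers 0 and keeps 200.
Round 4 (the retailer proposes): the supplier can get 200 next round, worth 0.79 × 200 = 158 now, so the retailer offers 158, keeping 42.
Round 3 (the supplier proposes): the retailer can get 42 next round, worth 0.79 × 42 = 33.18 now; the supplier offers that and keeps 166.82.
Round 2 (the retailer proposes): the supplier can get 166.82 next round, worth 0.79 × 166.82 = 131.7878 now, so the retailer offers 131.7878, keeping 68.2122.
Round 1 (the supplier proposes): the retailer can get 68.2122 next round, worth 0.79 × 68.2122 = 53.887638 now, so the supplier offers 53.887638, keeping 146.112362.

146.11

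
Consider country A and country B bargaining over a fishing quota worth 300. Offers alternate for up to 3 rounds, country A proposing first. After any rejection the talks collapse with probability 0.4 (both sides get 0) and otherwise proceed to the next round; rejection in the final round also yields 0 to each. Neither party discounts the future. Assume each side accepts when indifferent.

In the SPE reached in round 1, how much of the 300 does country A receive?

Round 3 (country A proposes): country B will accept anything ≥ 0, so country A offers 0 and keeps 300.
Round 2 (country B proposes): rejecting gives country A an expected 0.6 × 300 = 180; country B offers that and keeps 120.
Round 1 (country A proposes): rejecting gives country B an expected 0.6 × 120 = 72, so country A offers 72, keeping 228.

228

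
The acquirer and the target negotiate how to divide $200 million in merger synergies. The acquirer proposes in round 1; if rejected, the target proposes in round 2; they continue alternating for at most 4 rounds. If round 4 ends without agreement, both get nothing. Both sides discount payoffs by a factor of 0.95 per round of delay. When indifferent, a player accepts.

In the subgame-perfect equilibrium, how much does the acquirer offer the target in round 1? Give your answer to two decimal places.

Work backward from the last round.
Round 4 (the target proposes): the acquirer will accept anything ≥ 0, so the target offers 0 and keeps 200.
Round 3 (the acquirer proposes): the target can get 200 next round, worth 0.95 × 200 = 190 now. The acquirer offers 190 and keeps 200 − 190 = 10.
Round 2 (the target proposes): the acquirer can get 10 next round, worth 0.95 × 10 = 9.5 now, so the target offers 9.5, keeping 190.5.
Round 1 (the acquirer proposes): the target can get 190.5 next round, worth 0.95 × 190.5 = 180.975 now, so the acquirer offers 180.975, keeping 19.025.

180.98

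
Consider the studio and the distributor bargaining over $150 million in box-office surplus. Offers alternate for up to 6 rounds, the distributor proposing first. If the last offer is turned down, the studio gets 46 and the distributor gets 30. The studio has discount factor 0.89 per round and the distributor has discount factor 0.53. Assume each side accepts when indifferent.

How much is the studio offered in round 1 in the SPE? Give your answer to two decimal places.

116.10

Round 6 (the studio proposes): the distributor gets 30 if talks fail, so the studio offers 30 and keeps 120.
Round 5 (the distributor proposes): the studio can get 120 next round, worth 0.89 × 120 = 106.8 now; the distributor offers that and keeps 43.2.
Round 4 (the studio proposes): the distributor can get 43.2 next round, worth 0.53 × 43.2 = 22.896 now; the studio offers that and keeps 127.104.
Round 3 (the distributor proposes): the studio can get 127.104 next round, worth 0.89 × 127.104 = 113.12256 now; the distributor offers that and keeps 36.87744.
Round 2 (the studio proposes): the distributor can get 36.87744 next round, worth 0.53 × 36.87744 = 19.5450432 now. The studio offers 19.5450432 and keeps 150 − 19.5450432 = 130.4549568.
Round 1 (the distributor proposes): the studio can get 130.4549568 next round, worth 0.89 × 130.4549568 = 116.104911552 now; the distributor offers that and keeps 33.895088448.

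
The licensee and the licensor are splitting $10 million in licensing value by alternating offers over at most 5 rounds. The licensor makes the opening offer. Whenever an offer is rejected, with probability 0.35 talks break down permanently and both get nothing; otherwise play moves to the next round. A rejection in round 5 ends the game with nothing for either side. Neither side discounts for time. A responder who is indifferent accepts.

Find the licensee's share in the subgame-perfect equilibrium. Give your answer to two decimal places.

Round 5 (the licensor proposes): the licensee will accept anything ≥ 0, so the licensor offers 0 and keeps 10.
Round 4 (the licensee proposes): rejecting gives the licensor an expected 0.65 × 10 = 6.5; the licensee offers that and keeps 3.5.
Round 3 (the licensor proposes): rejecting gives the licensee an expected 0.65 × 3.5 = 2.275. The licensor offers 2.275 and keeps 10 − 2.275 = 7.725.
Round 2 (the licensee proposes): rejecting gives the licensor an expected 0.65 × 7.725 = 5.02125; the licensee offers that and keeps 4.97875.
Round 1 (the licensor proposes): rejecting gives the licensee an expected 0.65 × 4.97875 = 3.2361875, so the licensor offers 3.2361875, keeping 6.7638125.

3.24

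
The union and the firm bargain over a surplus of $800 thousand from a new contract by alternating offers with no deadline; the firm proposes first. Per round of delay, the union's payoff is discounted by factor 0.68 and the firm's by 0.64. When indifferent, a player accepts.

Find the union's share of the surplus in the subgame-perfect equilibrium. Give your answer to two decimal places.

When the firm proposes, the union accepts any offer worth at least 0.68 times what the union would get by proposing next round; and vice versa.
This gives x = 800 − 0.68y and y = 800 − 0.64x, where x and y are each side's share when it proposes.
Hence (1 − 0.68·0.64)x = 800(1 − 0.68), i.e. 0.5648·x = 256.
x ≈ 453.2578; the union's share is 800 − x ≈ 346.7422.

346.74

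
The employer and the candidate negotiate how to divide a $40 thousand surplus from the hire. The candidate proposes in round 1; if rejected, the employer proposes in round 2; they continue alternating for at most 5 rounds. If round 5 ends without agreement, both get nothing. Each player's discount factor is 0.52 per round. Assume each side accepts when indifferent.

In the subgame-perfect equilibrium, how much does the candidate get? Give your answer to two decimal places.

Round 5 (the candidate proposes): the employer will accept anything ≥ 0, so the candidate offers 0 and keeps 40.
Round 4 (the employer proposes): the candidate can get 40 next round, worth 0.52 × 40 = 20.8 now; the employer offers that and keeps 19.2.
Round 3 (the candidate proposes): the employer can get 19.2 next round, worth 0.52 × 19.2 = 9.984 now, so the candidate offers 9.984, keeping 30.016.
Round 2 (the employer proposes): the candidate can get 30.016 next round, worth 0.52 × 30.016 = 15.60832 now, so the employer offers 15.60832, keeping 24.39168.
Round 1 (the candidate proposes): the employer can get 24.39168 next round, worth 0.52 × 24.39168 = 12.6836736 now. The candidate offers 12.6836736 and keeps 40 − 12.6836736 = 27.3163264.

27.32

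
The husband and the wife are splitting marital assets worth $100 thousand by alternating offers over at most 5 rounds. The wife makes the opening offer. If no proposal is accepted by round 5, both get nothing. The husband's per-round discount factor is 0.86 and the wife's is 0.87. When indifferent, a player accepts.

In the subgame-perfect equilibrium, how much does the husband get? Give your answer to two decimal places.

19.54

Round 5 (the wife proposes): rejection yields 0 for the husband; the wife offers 0 and keeps 100.
Round 4 (the husband proposes): the wife can get 100 next round, worth 0.87 × 100 = 87 now. The husband offers 87 and keeps 100 − 87 = 13.
Round 3 (the wife proposes): the husband can get 13 next round, worth 0.86 × 13 = 11.18 now. The wife offers 11.18 and keeps 100 − 11.18 = 88.82.
Round 2 (the husband proposes): the wife can get 88.82 next round, worth 0.87 × 88.82 = 77.2734 now. The husband offers 77.2734 and keeps 100 − 77.2734 = 22.7266.
Round 1 (the wife proposes): the husband can get 22.7266 next round, worth 0.86 × 22.7266 = 19.544876 now; the wife offers that and keeps 80.455124.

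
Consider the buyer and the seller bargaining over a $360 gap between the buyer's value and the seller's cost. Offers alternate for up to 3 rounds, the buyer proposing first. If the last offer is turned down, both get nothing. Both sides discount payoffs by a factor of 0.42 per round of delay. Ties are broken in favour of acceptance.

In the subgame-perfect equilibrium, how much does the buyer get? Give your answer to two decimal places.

272.30

Round 3 (the buyer proposes): the seller will accept anything ≥ 0, so the buyer offers 0 and keeps 360.
Round 2 (the seller proposes): the buyer can get 360 next round, worth 0.42 × 360 = 151.2 now; the seller offers that and keeps 208.8.
Round 1 (the buyer proposes): the seller can get 208.8 next round, worth 0.42 × 208.8 = 87.696 now, so the buyer offers 87.696, keeping 272.304.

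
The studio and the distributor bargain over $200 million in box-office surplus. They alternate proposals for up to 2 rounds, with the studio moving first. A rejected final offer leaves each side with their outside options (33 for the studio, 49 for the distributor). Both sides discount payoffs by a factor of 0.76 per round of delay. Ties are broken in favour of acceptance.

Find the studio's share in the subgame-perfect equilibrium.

Round 2 (the distributor proposes): the studio gets 33 if talks fail, so the distributor offers 33 and keeps 167.
Round 1 (the studio proposes): the distributor can get 167 next round, worth 0.76 × 167 = 126.92 now; the studio offers that and keeps 73.08.

73.08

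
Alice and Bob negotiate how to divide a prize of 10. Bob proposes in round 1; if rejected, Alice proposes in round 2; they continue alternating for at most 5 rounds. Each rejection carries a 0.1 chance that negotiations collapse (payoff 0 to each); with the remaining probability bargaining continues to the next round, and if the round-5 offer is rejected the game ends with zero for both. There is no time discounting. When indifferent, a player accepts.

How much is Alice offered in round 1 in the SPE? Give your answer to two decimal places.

1.63

Round 5 (Bob proposes): rejection yields 0 for Alice; Bob offers 0 and keeps 10.
Round 4 (Alice proposes): rejecting gives Bob an expected 0.9 × 10 = 9, so Alice offers 9, keeping 1.
Round 3 (Bob proposes): rejecting gives Alice an expected 0.9 × 1 = 0.9. Bob offers 0.9 and keeps 10 − 0.9 = 9.1.
Round 2 (Alice proposes): rejecting gives Bob an expected 0.9 × 9.1 = 8.19. Alice offers 8.19 and keeps 10 − 8.19 = 1.81.
Round 1 (Bob proposes): rejecting gives Alice an expected 0.9 × 1.81 = 1.629; Bob offers that and keeps 8.371.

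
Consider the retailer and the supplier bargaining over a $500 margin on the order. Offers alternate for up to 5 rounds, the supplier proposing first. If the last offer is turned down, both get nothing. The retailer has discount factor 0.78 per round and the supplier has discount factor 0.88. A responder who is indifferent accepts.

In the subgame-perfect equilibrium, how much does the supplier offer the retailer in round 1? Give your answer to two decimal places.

Round 5 (the supplier proposes): rejection yields 0 for the retailer; the supplier offers 0 and keeps 500.
Round 4 (the retailer proposes): the supplier can get 500 next round, worth 0.88 × 500 = 440 now, so the retailer offers 440, keeping 60.
Round 3 (the supplier proposes): the retailer can get 60 next round, worth 0.78 × 60 = 46.8 now; the supplier offers that and keeps 453.2.
Round 2 (the retailer proposes): the supplier can get 453.2 next round, worth 0.88 × 453.2 = 398.816 now; the retailer offers that and keeps 101.184.
Round 1 (the supplier proposes): the retailer can get 101.184 next round, worth 0.78 × 101.184 = 78.92352 now; the supplier offers that and keeps 421.07648.

78.92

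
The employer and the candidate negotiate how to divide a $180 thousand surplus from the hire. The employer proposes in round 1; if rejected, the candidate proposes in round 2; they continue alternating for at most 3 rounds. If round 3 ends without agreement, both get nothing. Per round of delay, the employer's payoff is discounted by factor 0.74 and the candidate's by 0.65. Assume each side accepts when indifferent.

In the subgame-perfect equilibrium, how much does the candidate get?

30.42

Round 3 (the employer proposes): rejection yields 0 for the candidate; the employer offers 0 and keeps 180.
Round 2 (the candidate proposes): the employer can get 180 next round, worth 0.74 × 180 = 133.2 now. The candidate offers 133.2 and keeps 180 − 133.2 = 46.8.
Round 1 (the employer proposes): the candidate can get 46.8 next round, worth 0.65 × 46.8 = 30.42 now; the employer offers that and keeps 149.58.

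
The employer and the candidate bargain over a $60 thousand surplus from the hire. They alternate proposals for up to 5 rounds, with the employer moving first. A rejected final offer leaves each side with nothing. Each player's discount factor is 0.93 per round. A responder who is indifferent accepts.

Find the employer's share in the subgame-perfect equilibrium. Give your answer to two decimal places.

Round 5 (the employer proposes): the candidate will accept anything ≥ 0, so the employer offers 0 and keeps 60.
Round 4 (the candidate proposes): the employer can get 60 next round, worth 0.93 × 60 = 55.8 now, so the candidate offers 55.8, keeping 4.2.
Round 3 (the employer proposes): the candidate can get 4.2 next round, worth 0.93 × 4.2 = 3.906 now; the employer offers that and keeps 56.094.
Round 2 (the candidate proposes): the employer can get 56.094 next round, worth 0.93 × 56.094 = 52.16742 now, so the candidate offers 52.16742, keeping 7.83258.
Round 1 (the employer proposes): the candidate can get 7.83258 next round, worth 0.93 × 7.83258 = 7.2842994 now; the employer offers that and keeps 52.7157006.

52.72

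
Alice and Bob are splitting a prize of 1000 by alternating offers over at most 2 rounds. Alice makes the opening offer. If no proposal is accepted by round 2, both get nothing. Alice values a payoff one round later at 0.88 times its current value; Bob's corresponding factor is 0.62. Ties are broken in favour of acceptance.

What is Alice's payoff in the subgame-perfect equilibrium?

380

Solve by backward induction from round 2.
Round 2 (Bob proposes): rejection yields 0 for Alice; Bob offers 0 and keeps 1000.
Round 1 (Alice proposes): Bob can get 1000 next round, worth 0.62 × 1000 = 620 now; Alice offers that and keeps 380.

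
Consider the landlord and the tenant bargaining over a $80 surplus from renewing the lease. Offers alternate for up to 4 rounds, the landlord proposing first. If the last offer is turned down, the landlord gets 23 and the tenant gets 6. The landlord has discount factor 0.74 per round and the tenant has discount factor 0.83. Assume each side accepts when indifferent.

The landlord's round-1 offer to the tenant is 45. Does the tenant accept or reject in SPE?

Reject

Round 4 (the tenant proposes): the landlord gets 23 if talks fail, so the tenant offers 23 and keeps 57.
Round 3 (the landlord proposes): the tenant can get 57 next round, worth 0.83 × 57 = 47.31 now; the landlord offers that and keeps 32.69.
Round 2 (the tenant proposes): the landlord can get 32.69 next round, worth 0.74 × 32.69 = 24.1906 now; the tenant offers that and keeps 55.8094.
So by rejecting in round 1, the tenant gets 55.8094 next round, worth 0.83 × 55.8094 = 46.321802 now.
Offer 45 < 46.321802, so the tenant rejects.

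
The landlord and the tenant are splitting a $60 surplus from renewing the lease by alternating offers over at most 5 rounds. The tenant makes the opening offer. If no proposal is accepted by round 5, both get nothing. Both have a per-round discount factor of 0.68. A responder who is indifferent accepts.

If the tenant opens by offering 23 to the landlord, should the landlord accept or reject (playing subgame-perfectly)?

Accept

Round 5 (the tenant proposes): rejection yields 0 for the landlord; the tenant offers 0 and keeps 60.
Round 4 (the landlord proposes): the tenant can get 60 next round, worth 0.68 × 60 = 40.8 now, so the landlord offers 40.8, keeping 19.2.
Round 3 (the tenant proposes): the landlord can get 19.2 next round, worth 0.68 × 19.2 = 13.056 now. The tenant offers 13.056 and keeps 60 − 13.056 = 46.944.
Round 2 (the landlord proposes): the tenant can get 46.944 next round, worth 0.68 × 46.944 = 31.92192 now. The landlord offers 31.92192 and keeps 60 − 31.92192 = 28.07808.
So by rejecting in round 1, the landlord gets 28.07808 next round, worth 0.68 × 28.07808 = 19.0930944 now.
Offer 23 ≥ 19.0930944, so the landlord accepts.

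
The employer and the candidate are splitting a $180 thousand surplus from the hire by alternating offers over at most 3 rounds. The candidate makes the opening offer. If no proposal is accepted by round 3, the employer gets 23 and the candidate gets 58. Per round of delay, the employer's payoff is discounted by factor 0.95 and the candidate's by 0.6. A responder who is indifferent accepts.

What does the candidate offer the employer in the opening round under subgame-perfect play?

81.51

By backward induction:
Round 3 (the candidate proposes): the employer gets 23 if talks fail, so the candidate offers 23 and keeps 157.
Round 2 (the employer proposes): the candidate can get 157 next round, worth 0.6 × 157 = 94.2 now. The employer offers 94.2 and keeps 180 − 94.2 = 85.8.
Round 1 (the candidate proposes): the employer can get 85.8 next round, worth 0.95 × 85.8 = 81.51 now; the candidate offers that and keeps 98.49.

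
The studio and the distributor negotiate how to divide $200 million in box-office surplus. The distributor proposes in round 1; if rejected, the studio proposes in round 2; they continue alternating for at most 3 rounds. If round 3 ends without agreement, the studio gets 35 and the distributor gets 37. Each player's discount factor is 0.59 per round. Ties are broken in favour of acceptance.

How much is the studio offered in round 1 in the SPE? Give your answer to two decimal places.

Round 3 (the distributor proposes): the studio gets 35 if talks fail, so the distributor offers 35 and keeps 165.
Round 2 (the studio proposes): the distributor can get 165 next round, worth 0.59 × 165 = 97.35 now. The studio offers 97.35 and keeps 200 − 97.35 = 102.65.
Round 1 (the distributor proposes): the studio can get 102.65 next round, worth 0.59 × 102.65 = 60.5635 now; the distributor offers that and keeps 139.4365.

60.56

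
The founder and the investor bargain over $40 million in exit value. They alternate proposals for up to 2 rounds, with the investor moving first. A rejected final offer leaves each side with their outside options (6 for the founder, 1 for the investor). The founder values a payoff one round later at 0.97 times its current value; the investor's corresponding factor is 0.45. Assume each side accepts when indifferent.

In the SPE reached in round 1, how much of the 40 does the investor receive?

Round 2 (the founder proposes): the investor gets 1 if talks fail, so the founder offers 1 and keeps 39.
Round 1 (the investor proposes): the founder can get 39 next round, worth 0.97 × 39 = 37.83 now, so the investor offers 37.83, keeping 2.17.

2.17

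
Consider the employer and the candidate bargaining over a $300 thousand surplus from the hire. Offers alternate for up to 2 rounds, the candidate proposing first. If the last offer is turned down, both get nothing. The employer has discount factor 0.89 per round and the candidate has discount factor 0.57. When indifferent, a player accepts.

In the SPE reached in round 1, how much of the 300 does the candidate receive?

33

Round 2 (the employer proposes): rejection yields 0 for the candidate; the employer offers 0 and keeps 300.
Round 1 (the candidate proposes): the employer can get 300 next round, worth 0.89 × 300 = 267 now, so the candidate offers 267, keeping 33.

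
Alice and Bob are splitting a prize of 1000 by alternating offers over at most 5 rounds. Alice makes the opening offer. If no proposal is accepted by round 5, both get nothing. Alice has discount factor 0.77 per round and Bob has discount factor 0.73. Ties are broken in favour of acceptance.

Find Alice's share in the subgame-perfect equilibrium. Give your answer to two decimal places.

737.72

Solve by backward induction from round 5.
Round 5 (Alice proposes): Bob will accept anything ≥ 0, so Alice offers 0 and keeps 1000.
Round 4 (Bob proposes): Alice can get 1000 next round, worth 0.77 × 1000 = 770 now; Bob offers that and keeps 230.
Round 3 (Alice proposes): Bob can get 230 next round, worth 0.73 × 230 = 167.9 now; Alice offers that and keeps 832.1.
Round 2 (Bob proposes): Alice can get 832.1 next round, worth 0.77 × 832.1 = 640.717 now; Bob offers that and keeps 359.283.
Round 1 (Alice proposes): Bob can get 359.283 next round, worth 0.73 × 359.283 = 262.27659 now, so Alice offers 262.27659, keeping 737.72341.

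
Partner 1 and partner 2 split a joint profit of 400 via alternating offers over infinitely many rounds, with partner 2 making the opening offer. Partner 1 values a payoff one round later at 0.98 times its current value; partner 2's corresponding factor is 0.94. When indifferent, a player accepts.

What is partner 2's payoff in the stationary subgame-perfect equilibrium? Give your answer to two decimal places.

Let x be partner 2's share when partner 2 proposes and y be partner 1's share when partner 1 proposes.
Partner 1 accepts iff offered ≥ 0.98·y, so x = 400 − 0.98y. Symmetrically y = 400 − 0.94x.
Substituting: x = 400 − 0.98(400 − 0.94x), giving x(1 − 0.94·0.98) = 400(1 − 0.98).
So x = 400 × 0.02 / 0.0788 ≈ 101.5228, and partner 1 receives 400 − x ≈ 298.4772.

101.52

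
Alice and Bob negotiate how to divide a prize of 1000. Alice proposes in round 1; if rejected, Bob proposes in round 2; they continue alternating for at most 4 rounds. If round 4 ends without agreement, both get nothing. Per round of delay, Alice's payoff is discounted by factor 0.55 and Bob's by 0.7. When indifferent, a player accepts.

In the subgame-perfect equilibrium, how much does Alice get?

Solve by backward induction from round 4.
Round 4 (Bob proposes): rejection yields 0 for Alice; Bob offers 0 and keeps 1000.
Round 3 (Alice proposes): Bob can get 1000 next round, worth 0.7 × 1000 = 700 now, so Alice offers 700, keeping 300.
Round 2 (Bob proposes): Alice can get 300 next round, worth 0.55 × 300 = 165 now, so Bob offers 165, keeping 835.
Round 1 (Alice proposes): Bob can get 835 next round, worth 0.7 × 835 = 584.5 now. Alice offers 584.5 and keeps 1000 − 584.5 = 415.5.

415.5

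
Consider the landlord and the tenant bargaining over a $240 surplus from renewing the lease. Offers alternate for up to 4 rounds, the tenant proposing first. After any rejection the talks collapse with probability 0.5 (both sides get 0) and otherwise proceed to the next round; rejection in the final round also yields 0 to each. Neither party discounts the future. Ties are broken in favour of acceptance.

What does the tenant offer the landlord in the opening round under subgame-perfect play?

90

Round 4 (the landlord proposes): the tenant will accept anything ≥ 0, so the landlord offers 0 and keeps 240.
Round 3 (the tenant proposes): rejecting gives the landlord an expected 0.5 × 240 = 120. The tenant offers 120 and keeps 240 − 120 = 120.
Round 2 (the landlord proposes): rejecting gives the tenant an expected 0.5 × 120 = 60, so the landlord offers 60, keeping 180.
Round 1 (the tenant proposes): rejecting gives the landlord an expected 0.5 × 180 = 90. The tenant offers 90 and keeps 240 − 90 = 150.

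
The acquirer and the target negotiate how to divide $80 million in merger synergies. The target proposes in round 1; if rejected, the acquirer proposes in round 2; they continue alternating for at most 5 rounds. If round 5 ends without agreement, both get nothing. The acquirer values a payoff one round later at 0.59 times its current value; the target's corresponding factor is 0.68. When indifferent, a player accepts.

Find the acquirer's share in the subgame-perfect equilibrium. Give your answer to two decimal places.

21.16

Round 5 (the target proposes): the acquirer will accept anything ≥ 0, so the target offers 0 and keeps 80.
Round 4 (the acquirer proposes): the target can get 80 next round, worth 0.68 × 80 = 54.4 now, so the acquirer offers 54.4, keeping 25.6.
Round 3 (the target proposes): the acquirer can get 25.6 next round, worth 0.59 × 25.6 = 15.104 now. The target offers 15.104 and keeps 80 − 15.104 = 64.896.
Round 2 (the acquirer proposes): the target can get 64.896 next round, worth 0.68 × 64.896 = 44.12928 now, so the acquirer offers 44.12928, keeping 35.87072.
Round 1 (the target proposes): the acquirer can get 35.87072 next round, worth 0.59 × 35.87072 = 21.1637248 now, so the target offers 21.1637248, keeping 58.8362752.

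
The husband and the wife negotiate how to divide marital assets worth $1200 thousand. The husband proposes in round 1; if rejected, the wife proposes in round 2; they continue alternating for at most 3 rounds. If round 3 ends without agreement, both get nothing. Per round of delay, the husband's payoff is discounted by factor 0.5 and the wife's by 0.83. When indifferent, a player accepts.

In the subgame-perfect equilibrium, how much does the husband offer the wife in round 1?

Solve by backward induction from round 3.
Round 3 (the husband proposes): the wife will accept anything ≥ 0, so the husband offers 0 and keeps 1200.
Round 2 (the wife proposes): the husband can get 1200 next round, worth 0.5 × 1200 = 600 now. The wife offers 600 and keeps 1200 − 600 = 600.
Round 1 (the husband proposes): the wife can get 600 next round, worth 0.83 × 600 = 498 now. The husband offers 498 and keeps 1200 − 498 = 702.

498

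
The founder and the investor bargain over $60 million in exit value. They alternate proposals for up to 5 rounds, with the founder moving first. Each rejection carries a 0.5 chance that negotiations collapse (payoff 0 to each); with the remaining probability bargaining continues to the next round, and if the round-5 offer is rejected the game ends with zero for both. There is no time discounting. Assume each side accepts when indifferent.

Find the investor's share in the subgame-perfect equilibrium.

Round 5 (the founder proposes): rejection yields 0 for the investor; the founder offers 0 and keeps 60.
Round 4 (the investor proposes): rejecting gives the founder an expected 0.5 × 60 = 30; the investor offers that and keeps 30.
Round 3 (the founder proposes): rejecting gives the investor an expected 0.5 × 30 = 15. The founder offers 15 and keeps 60 − 15 = 45.
Round 2 (the investor proposes): rejecting gives the founder an expected 0.5 × 45 = 22.5; the investor offers that and keeps 37.5.
Round 1 (the founder proposes): rejecting gives the investor an expected 0.5 × 37.5 = 18.75; the founder offers that and keeps 41.25.

18.75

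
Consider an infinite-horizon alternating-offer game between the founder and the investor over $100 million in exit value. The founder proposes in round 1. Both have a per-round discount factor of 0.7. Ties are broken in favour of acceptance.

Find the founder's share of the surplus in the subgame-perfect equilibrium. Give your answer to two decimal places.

In a stationary SPE each proposer offers the other exactly their discounted continuation value.
If the founder keeps x when proposing and the investor keeps y when proposing, then x = 100 − 0.7y and y = 100 − 0.7x.
Solving: x = 100(1 − 0.7) / (1 − 0.7·0.7) = 30 / 0.51 ≈ 58.8235.
The investor gets 100 − 58.8235 ≈ 41.1765.

58.82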